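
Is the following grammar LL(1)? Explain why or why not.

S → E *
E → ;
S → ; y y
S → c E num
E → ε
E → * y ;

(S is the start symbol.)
No. Predict set conflict for S: { ';' }

Relevant sets:
  FIRST(E) = { '*', ';', ε }
  FOLLOW(E) = { '*', 'num' }

For S:
  PREDICT(S → E '*') = { '*', ';' }
  PREDICT(S → ';' y y) = { ';' }
  PREDICT(S → c E num) = { 'c' }
For E:
  PREDICT(E → ';') = { ';' }
  PREDICT(E → ε) = { '*', 'num' }
  PREDICT(E → '*' y ';') = { '*' }

Conflict found: Predict set conflict for S: { ';' }
The grammar is NOT LL(1).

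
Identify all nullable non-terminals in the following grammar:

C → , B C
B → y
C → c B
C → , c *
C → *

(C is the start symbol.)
There are no ε-productions, so no non-terminal can derive ε.
No non-terminals are nullable.

Answer: None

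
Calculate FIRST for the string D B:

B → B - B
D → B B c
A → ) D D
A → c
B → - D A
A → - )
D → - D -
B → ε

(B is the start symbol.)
{ '-', 'c' }

FIRST sets of the non-terminals involved (from the grammar, by fixed-point iteration):
  FIRST(D) = { '-', 'c' }

To compute FIRST(D B), process the symbols left to right:
Symbol D is a non-terminal. Add FIRST(D) \ {ε} = { '-', 'c' }
D is not nullable (ε ∉ FIRST(D)), so stop here.
FIRST(D B) = { '-', 'c' }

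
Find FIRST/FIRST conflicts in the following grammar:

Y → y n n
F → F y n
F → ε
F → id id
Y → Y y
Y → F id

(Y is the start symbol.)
Yes. Y → y n n / Y → Y y on { 'y' }; Y → y n n / Y → F id on { 'y' }; Y → Y y / Y → F id on { 'id', 'y' }; F → F y n / F → id id on { 'id' }

FIRST sets of the non-terminals at (or reachable through a nullable prefix from) the front of some alternative:
  FIRST(Y) = { 'id', 'y' }
  FIRST(F) = { 'id', 'y', ε }

Productions for Y:
  Y → y n n: FIRST = { 'y' }
  Y → Y y: FIRST = { 'id', 'y' }
  Y → F id: FIRST = { 'id', 'y' }
Productions for F:
  F → F y n: FIRST = { 'id', 'y' }
  F → ε: FIRST = { ε }
  F → id id: FIRST = { 'id' }

Conflict for Y: Y → y n n and Y → Y y
  Overlap: { 'y' }
Conflict for Y: Y → y n n and Y → F id
  Overlap: { 'y' }
Conflict for Y: Y → Y y and Y → F id
  Overlap: { 'id', 'y' }
Conflict for F: F → F y n and F → id id
  Overlap: { 'id' }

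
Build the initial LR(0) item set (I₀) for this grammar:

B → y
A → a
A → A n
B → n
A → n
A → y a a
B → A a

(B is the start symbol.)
First, augment the grammar with B' → B
I₀ = CLOSURE({ [B' → . B] }):
  [B' → . B] has the dot before B: add [B → . y], [B → . n], [B → . A a]
  [B → . A a] has the dot before A: add [A → . a], [A → . A n], [A → . n], [A → . y a a]
No further items can be added.

I₀ = { [A → . A n], [A → . a], [A → . n], [A → . y a a], [B → . A a], [B → . n], [B → . y], [B' → . B] }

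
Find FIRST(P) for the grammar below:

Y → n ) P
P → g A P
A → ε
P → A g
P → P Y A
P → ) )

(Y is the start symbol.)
FIRST sets of the other non-terminals involved (by the same procedure, iterated to a fixed point):
  FIRST(A) = { ε }

From P → g A P:
  - g is a terminal: add 'g' and stop
From P → A g:
  - A is a non-terminal: add FIRST(A) \ {ε} = { }
    A is nullable, so continue to the next symbol
  - g is a terminal: add 'g' and stop
From P → P Y A:
  - P is the symbol being defined: contributes nothing new
    P is not nullable, so stop
From P → ) ):
  - ')' is a terminal: add ')' and stop

Collecting: FIRST(P) = { ')', 'g' }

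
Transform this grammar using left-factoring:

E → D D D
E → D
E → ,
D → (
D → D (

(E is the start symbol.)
E → D E'
E' → D D
E' → ε
E → ,
D → (
D → D (

Left-factoring transforms A → αβ₁ | αβ₂ into A → αA' and A' → β₁ | β₂
(α is the longest common prefix among the alternatives). Repeat until
no nonterminal has two alternatives with a common prefix.

Round 1: E has alternatives sharing prefix 'D'. Introduce E': E → D E'
  Add: E' → D D
  Add: E' → ε

No remaining common prefixes — done.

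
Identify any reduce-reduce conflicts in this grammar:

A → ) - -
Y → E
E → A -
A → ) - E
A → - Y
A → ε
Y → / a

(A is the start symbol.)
Yes — I11: [A → .] vs [A → ) - - .]

A reduce-reduce conflict occurs when an LR(0) state has two complete items [A → α .] and [B → β .] — both call for a reduction, and with no lookahead the parser cannot choose between them.

Augment with A' → A and build the canonical LR(0) collection (I0 = CLOSURE({[A' → . A]}), then GOTO on every symbol after a dot until no new states appear). It has 13 states:
  I0: { [A → . ) - -], [A → . ) - E], [A → . - Y], [A → .], [A' → . A] }  — shift, reduce
  I1: { [A → ) . - -], [A → ) . - E] }  — shift
  I2: { [A → - . Y], [A → . ) - -], [A → . ) - E], [A → . - Y], [A → .], [E → . A -], [Y → . / a], [Y → . E] }  — shift, reduce
  I3: { [A' → A .] }  — accept
  I4: { [Y → / . a] }  — shift
  I5: { [E → A . -] }  — shift
  I6: { [Y → E .] }  — reduce
  I7: { [A → - Y .] }  — reduce
  I8: { [E → A - .] }  — reduce
  I9: { [Y → / a .] }  — reduce
  I10: { [A → ) - . -], [A → ) - . E], [A → . ) - -], [A → . ) - E], [A → . - Y], [A → .], [E → . A -] }  — shift, reduce
  I11: { [A → ) - - .], [A → - . Y], [A → . ) - -], [A → . ) - E], [A → . - Y], [A → .], [E → . A -], [Y → . / a], [Y → . E] }  — shift, 2 reduces
  I12: { [A → ) - E .] }  — reduce

I11 contains complete items [A → .], [A → ) - - .] — reduce-reduce conflict.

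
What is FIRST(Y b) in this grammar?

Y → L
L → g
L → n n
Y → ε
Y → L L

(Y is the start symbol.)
FIRST sets of the non-terminals involved (from the grammar, by fixed-point iteration):
  FIRST(Y) = { 'g', 'n', ε }

To compute FIRST(Y b), process the symbols left to right:
Symbol Y is a non-terminal. Add FIRST(Y) \ {ε} = { 'g', 'n' }
Y is nullable (ε ∈ FIRST(Y)), continue to the next symbol.
Symbol b is a terminal. Add 'b' and stop.
FIRST(Y b) = { 'b', 'g', 'n' }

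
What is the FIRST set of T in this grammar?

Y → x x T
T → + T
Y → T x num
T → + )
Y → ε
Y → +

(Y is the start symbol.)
To compute FIRST(T), examine every production with T on the left-hand side, reading each right-hand side left to right until a non-nullable symbol is reached.

From T → + T:
  - '+' is a terminal: add '+' and stop
From T → + ):
  - '+' is a terminal: add '+' and stop

Collecting: FIRST(T) = { '+' }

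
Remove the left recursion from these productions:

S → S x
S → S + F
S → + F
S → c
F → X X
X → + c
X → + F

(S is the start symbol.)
S is directly left-recursive. The standard transformation for
  A → A α₁ | ... | A α_m | β₁ | ... | β_n
is
  A  → β₁ A' | ... | β_n A'
  A' → α₁ A' | ... | α_m A' | ε

S → + F becomes S → + F S'
S → c becomes S → c S'
S → S x becomes S' → x S'
S → S + F becomes S' → + F S'
Add S' → ε

Productions for other non-terminals are unchanged:
  F → X X
  X → + c
  X → + F

Resulting grammar:
S → + F S'
S → c S'
S' → x S'
S' → + F S'
S' → ε
F → X X
X → + c
X → + F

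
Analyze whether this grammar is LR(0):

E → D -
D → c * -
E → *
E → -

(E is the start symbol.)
Yes, the grammar is LR(0)

A grammar is LR(0) if no state in the canonical LR(0) collection has:
  - both a shift item (dot before a terminal) and a complete item (shift-reduce conflict), or
  - two or more complete items (reduce-reduce conflict; the accept item [E' → E .] counts as a complete item here).

Augment with E' → E and build the canonical LR(0) collection (I0 = CLOSURE({[E' → . E]}), then GOTO on every symbol after a dot until no new states appear). It has 9 states:
  I0: { [D → . c * -], [E → . *], [E → . -], [E → . D -], [E' → . E] }  — shift
  I1: { [E → * .] }  — reduce
  I2: { [E → - .] }  — reduce
  I3: { [E → D . -] }  — shift
  I4: { [E' → E .] }  — accept
  I5: { [D → c . * -] }  — shift
  I6: { [D → c * . -] }  — shift
  I7: { [D → c * - .] }  — reduce
  I8: { [E → D - .] }  — reduce

Every state is either a pure shift/goto state or contains exactly one complete item and nothing to shift — no conflicts. The grammar is LR(0).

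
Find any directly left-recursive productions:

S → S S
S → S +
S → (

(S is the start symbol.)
Direct left recursion occurs when N → N α for some non-terminal N (the right-hand side begins with the left-hand side itself).

S → S S: LEFT RECURSIVE (starts with S)
S → S +: LEFT RECURSIVE (starts with S)
S → (: starts with '('

The grammar has direct left recursion on: S.

Answer: Yes, S is left-recursive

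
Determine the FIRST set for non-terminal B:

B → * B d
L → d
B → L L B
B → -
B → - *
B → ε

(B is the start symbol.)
{ '*', '-', 'd', ε }

To compute FIRST(B), examine every production with B on the left-hand side, reading each right-hand side left to right until a non-nullable symbol is reached.

FIRST sets of the other non-terminals involved (by the same procedure, iterated to a fixed point):
  FIRST(L) = { 'd' }

From B → * B d:
  - '*' is a terminal: add '*' and stop
From B → L L B:
  - L is a non-terminal: add FIRST(L) \ {ε} = { 'd' }
    L is not nullable, so stop
From B → -:
  - '-' is a terminal: add '-' and stop
From B → - *:
  - '-' is a terminal: add '-' and stop
From B → ε:
  - ε-production, so ε ∈ FIRST(B)

Collecting: FIRST(B) = { '*', '-', 'd', ε }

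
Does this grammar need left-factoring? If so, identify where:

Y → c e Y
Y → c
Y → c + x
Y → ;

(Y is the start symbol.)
Left-factoring is needed when two productions for the same non-terminal
share a common prefix on the right-hand side.

Productions for Y:
  Y → c e Y
  Y → c
  Y → c + x
  Y → ;

Found common prefix 'c' in productions for Y

Answer: Yes, Y has productions with common prefix 'c'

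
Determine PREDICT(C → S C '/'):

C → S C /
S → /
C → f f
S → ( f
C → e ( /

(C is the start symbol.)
PREDICT(C → S C '/') = (FIRST(RHS) \ {ε}) ∪ (FOLLOW(C) if ε ∈ FIRST(RHS), i.e. RHS ⇒* ε)
FIRST(S) = { '(', '/' }
FIRST(S C '/') = { '(', '/' }
ε ∉ FIRST(S C '/'), so FOLLOW(C) is not added.
PREDICT(C → S C '/') = { '(', '/' }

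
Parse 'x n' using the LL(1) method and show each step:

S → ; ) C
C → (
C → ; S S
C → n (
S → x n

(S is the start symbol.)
LL(1) parsing maintains a stack (initially the start symbol over $) and the input. At each step: if the stack top is a terminal, match it against the current input token; if it is a non-terminal N, replace it with the RHS of M[N, lookahead] (the unique production whose predict set contains the lookahead).

Stack is shown with the top on the left.

Stack  Input  Action
--------------------
S $    x n $  output S → x n
x n $  x n $  match 'x'
n $    n $    match 'n'
$      $      accept

The string is accepted.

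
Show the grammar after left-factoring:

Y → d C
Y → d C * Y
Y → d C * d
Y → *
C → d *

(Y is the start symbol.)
Y → d C Y'
Y' → ε
Y' → * Y''
Y'' → Y
Y'' → d
Y → *
C → d *

Left-factoring transforms A → αβ₁ | αβ₂ into A → αA' and A' → β₁ | β₂
(α is the longest common prefix among the alternatives). Repeat until
no nonterminal has two alternatives with a common prefix.

Round 1: Y has alternatives sharing prefix 'd C'. Introduce Y': Y → d C Y'
  Add: Y' → ε
  Add: Y' → * Y
  Add: Y' → * d

Round 2: Y' has alternatives sharing prefix '*'. Introduce Y'': Y' → * Y''
  Add: Y'' → Y
  Add: Y'' → d

No remaining common prefixes — done.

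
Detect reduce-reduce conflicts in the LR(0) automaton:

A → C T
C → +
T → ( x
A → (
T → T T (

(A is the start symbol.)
A reduce-reduce conflict occurs when an LR(0) state has two complete items [A → α .] and [B → β .] — both call for a reduction, and with no lookahead the parser cannot choose between them.

Augment with A' → A and build the canonical LR(0) collection (I0 = CLOSURE({[A' → . A]}), then GOTO on every symbol after a dot until no new states appear). It has 10 states:
  I0: { [A → . (], [A → . C T], [A' → . A], [C → . +] }  — shift
  I1: { [A → ( .] }  — reduce
  I2: { [C → + .] }  — reduce
  I3: { [A' → A .] }  — accept
  I4: { [A → C . T], [T → . ( x], [T → . T T (] }  — shift
  I5: { [T → ( . x] }  — shift
  I6: { [A → C T .], [T → . ( x], [T → . T T (], [T → T . T (] }  — shift, reduce
  I7: { [T → . ( x], [T → . T T (], [T → T . T (], [T → T T . (] }  — shift
  I8: { [T → ( . x], [T → T T ( .] }  — shift, reduce
  I9: { [T → ( x .] }  — reduce

No state contains more than one complete item.

Answer: No reduce-reduce conflicts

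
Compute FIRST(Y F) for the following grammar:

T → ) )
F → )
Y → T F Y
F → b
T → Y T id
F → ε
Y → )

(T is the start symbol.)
{ ')' }

FIRST sets of the non-terminals involved (from the grammar, by fixed-point iteration):
  FIRST(Y) = { ')' }

To compute FIRST(Y F), process the symbols left to right:
Symbol Y is a non-terminal. Add FIRST(Y) \ {ε} = { ')' }
Y is not nullable (ε ∉ FIRST(Y)), so stop here.
FIRST(Y F) = { ')' }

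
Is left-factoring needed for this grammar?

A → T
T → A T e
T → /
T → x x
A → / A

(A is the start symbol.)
No, left-factoring is not needed

Left-factoring is needed when two productions for the same non-terminal
share a common prefix on the right-hand side.

Productions for A:
  A → T
  A → / A
Productions for T:
  T → A T e
  T → /
  T → x x

No common prefixes found.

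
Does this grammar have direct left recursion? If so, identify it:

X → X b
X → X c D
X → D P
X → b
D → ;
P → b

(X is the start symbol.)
Yes, X is left-recursive

X → X b: LEFT RECURSIVE (starts with X)
X → X c D: LEFT RECURSIVE (starts with X)
X → D P: starts with D
X → b: starts with b
D → ;: starts with ';'
P → b: starts with b

The grammar has direct left recursion on: X.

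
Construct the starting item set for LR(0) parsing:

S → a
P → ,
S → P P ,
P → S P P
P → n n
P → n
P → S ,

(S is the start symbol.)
{ [P → . ,], [P → . S ,], [P → . S P P], [P → . n n], [P → . n], [S → . P P ,], [S → . a], [S' → . S] }

First, augment the grammar with S' → S
I₀ = CLOSURE({ [S' → . S] }):
  [S' → . S] has the dot before S: add [S → . a], [S → . P P ,]
  [S → . P P ,] has the dot before P: add [P → . ,], [P → . S P P], [P → . n n], [P → . n], [P → . S ,]
No further items can be added.

I₀ = { [P → . ,], [P → . S ,], [P → . S P P], [P → . n n], [P → . n], [S → . P P ,], [S → . a], [S' → . S] }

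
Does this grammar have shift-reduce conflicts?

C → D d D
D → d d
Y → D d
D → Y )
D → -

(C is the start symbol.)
Yes — I8: [Y → D d .] vs [D → . -]; I9: [C → D d D .] vs [Y → D . d]

A shift-reduce conflict occurs when an LR(0) state has both:
  - a complete (reduce) item [A → α .] (dot at the end), and
  - a shift item [B → β . c γ] (dot before a terminal).

Augment with C' → C and build the canonical LR(0) collection (I0 = CLOSURE({[C' → . C]}), then GOTO on every symbol after a dot until no new states appear). It has 11 states:
  I0: { [C → . D d D], [C' → . C], [D → . -], [D → . Y )], [D → . d d], [Y → . D d] }  — shift
  I1: { [D → - .] }  — reduce
  I2: { [C' → C .] }  — accept
  I3: { [C → D . d D], [Y → D . d] }  — shift
  I4: { [D → Y . )] }  — shift
  I5: { [D → d . d] }  — shift
  I6: { [D → d d .] }  — reduce
  I7: { [D → Y ) .] }  — reduce
  I8: { [C → D d . D], [D → . -], [D → . Y )], [D → . d d], [Y → . D d], [Y → D d .] }  — shift, reduce
  I9: { [C → D d D .], [Y → D . d] }  — shift, reduce
  I10: { [Y → D d .] }  — reduce

I8 contains reduce item [Y → D d .] and shift items [D → . -], [D → . d d] — shift-reduce conflict.
I9 contains reduce item [C → D d D .] and shift item [Y → D . d] — shift-reduce conflict.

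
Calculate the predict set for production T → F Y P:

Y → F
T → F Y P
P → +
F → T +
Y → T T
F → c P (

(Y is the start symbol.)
{ 'c' }

PREDICT(T → F Y P) = (FIRST(RHS) \ {ε}) ∪ (FOLLOW(T) if ε ∈ FIRST(RHS), i.e. RHS ⇒* ε)
FIRST(F) = { 'c' }
FIRST(F Y P) = { 'c' }
ε ∉ FIRST(F Y P), so FOLLOW(T) is not added.
PREDICT(T → F Y P) = { 'c' }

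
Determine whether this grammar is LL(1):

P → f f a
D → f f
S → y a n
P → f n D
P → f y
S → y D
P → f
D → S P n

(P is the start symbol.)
No. Predict set conflict for P: { 'f' }

A grammar is LL(1) if for each non-terminal N with multiple productions, the predict sets of those productions are pairwise disjoint, where PREDICT(N → α) = (FIRST(α) \ {ε}) ∪ (FOLLOW(N) if α ⇒* ε).

Relevant sets:
  FIRST(S) = { 'y' }

For P:
  PREDICT(P → f f a) = { 'f' }
  PREDICT(P → f n D) = { 'f' }
  PREDICT(P → f y) = { 'f' }
  PREDICT(P → f) = { 'f' }
For D:
  PREDICT(D → f f) = { 'f' }
  PREDICT(D → S P n) = { 'y' }
For S:
  PREDICT(S → y a n) = { 'y' }
  PREDICT(S → y D) = { 'y' }

Conflict found: Predict set conflict for P: { 'f' }
The grammar is NOT LL(1).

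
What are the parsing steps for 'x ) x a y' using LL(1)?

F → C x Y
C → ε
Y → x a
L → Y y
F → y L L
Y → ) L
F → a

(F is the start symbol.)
LL(1) parsing maintains a stack (initially the start symbol over $) and the input. At each step: if the stack top is a terminal, match it against the current input token; if it is a non-terminal N, replace it with the RHS of M[N, lookahead] (the unique production whose predict set contains the lookahead).

Stack is shown with the top on the left.

Stack    Input        Action
----------------------------
F $      x ) x a y $  output F → C x Y
C x Y $  x ) x a y $  output C → ε
x Y $    x ) x a y $  match 'x'
Y $      ) x a y $    output Y → ) L
) L $    ) x a y $    match ')'
L $      x a y $      output L → Y y
Y y $    x a y $      output Y → x a
x a y $  x a y $      match 'x'
a y $    a y $        match 'a'
y $      y $          match 'y'
$        $            accept

The string is accepted.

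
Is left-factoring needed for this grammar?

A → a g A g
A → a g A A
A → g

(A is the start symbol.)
Yes, A has productions with common prefix 'a g A'

Left-factoring is needed when two productions for the same non-terminal
share a common prefix on the right-hand side.

Productions for A:
  A → a g A g
  A → a g A A
  A → g

Found common prefix 'a g A' in productions for A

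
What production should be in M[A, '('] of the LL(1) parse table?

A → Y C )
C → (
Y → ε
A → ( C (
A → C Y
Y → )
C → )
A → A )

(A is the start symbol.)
To find M[A, '('], we find productions for A where '(' is in the predict set (PREDICT(N → α) = (FIRST(α) \ {ε}) ∪ (FOLLOW(N) if α ⇒* ε)).

Relevant sets:
  FIRST(Y) = { ')', ε }
  FIRST(C) = { '(', ')' }
  FIRST(A) = { '(', ')' }

A → Y C ): PREDICT = { '(', ')' }
  '(' is in predict set, so this production goes in M[A, '(']
A → ( C (: PREDICT = { '(' }
  '(' is in predict set, so this production goes in M[A, '(']
A → C Y: PREDICT = { '(', ')' }
  '(' is in predict set, so this production goes in M[A, '(']
A → A ): PREDICT = { '(', ')' }
  '(' is in predict set, so this production goes in M[A, '(']

M[A, '('] = A → Y C ), A → ( C (, A → C Y, A → A )  (a multiply-defined cell — the grammar is not LL(1))

Answer: A → Y C ), A → ( C (, A → C Y, A → A )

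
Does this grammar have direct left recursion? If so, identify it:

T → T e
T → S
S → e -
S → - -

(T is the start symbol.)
Yes, T is left-recursive

Direct left recursion occurs when N → N α for some non-terminal N (the right-hand side begins with the left-hand side itself).

T → T e: LEFT RECURSIVE (starts with T)
T → S: starts with S
S → e -: starts with e
S → - -: starts with '-'

The grammar has direct left recursion on: T.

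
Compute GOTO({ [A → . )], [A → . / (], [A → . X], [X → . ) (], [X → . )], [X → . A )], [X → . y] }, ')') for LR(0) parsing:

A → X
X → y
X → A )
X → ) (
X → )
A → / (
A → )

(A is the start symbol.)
{ [A → ) .], [X → ) . (], [X → ) .] }

GOTO(I, ')') = CLOSURE({ [A → αX.β] : [A → α.Xβ] ∈ I, X = ')' })

Items with dot before ')', with the dot advanced:
  [A → . )] → [A → ) .]
  [X → . )] → [X → ) .]
  [X → . ) (] → [X → ) . (]
Closure adds nothing (no advanced item has the dot before a non-terminal).

GOTO = { [A → ) .], [X → ) . (], [X → ) .] }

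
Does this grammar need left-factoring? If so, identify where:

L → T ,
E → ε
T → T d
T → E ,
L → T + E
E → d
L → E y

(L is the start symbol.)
Yes, L has productions with common prefix 'T'

Left-factoring is needed when two productions for the same non-terminal
share a common prefix on the right-hand side.

Productions for L:
  L → T ,
  L → T + E
  L → E y
Productions for E:
  E → ε
  E → d
Productions for T:
  T → T d
  T → E ,

Found common prefix 'T' in productions for L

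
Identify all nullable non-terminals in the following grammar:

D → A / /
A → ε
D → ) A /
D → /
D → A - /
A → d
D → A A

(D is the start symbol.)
ε-productions: A → ε
So A is immediately nullable.
D → A A: every symbol on the right is nullable, so D is nullable too.
Every non-terminal is now nullable.
Nullable = { 'A', 'D' }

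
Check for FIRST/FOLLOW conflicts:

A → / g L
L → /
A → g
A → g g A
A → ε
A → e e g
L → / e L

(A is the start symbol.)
Nullable non-terminals: A.

A: nullable alternative(s) A → ε; FOLLOW(A) = { $ }
  A → / g L: FIRST \ {ε} = { '/' } — disjoint from FOLLOW(A)
  A → g: FIRST \ {ε} = { 'g' } — disjoint from FOLLOW(A)
  A → g g A: FIRST \ {ε} = { 'g' } — disjoint from FOLLOW(A)
  A → ε: FIRST \ {ε} = { } — this is the only nullable alternative, skip
  A → e e g: FIRST \ {ε} = { 'e' } — disjoint from FOLLOW(A)

L has no nullable alternative, so no FIRST/FOLLOW check is needed there.

No FIRST/FOLLOW conflicts found.

Answer: No FIRST/FOLLOW conflicts.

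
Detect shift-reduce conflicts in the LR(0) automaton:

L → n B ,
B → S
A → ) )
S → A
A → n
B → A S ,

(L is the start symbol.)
A shift-reduce conflict occurs when an LR(0) state has both:
  - a complete (reduce) item [A → α .] (dot at the end), and
  - a shift item [B → β . c γ] (dot before a terminal).

Augment with L' → L and build the canonical LR(0) collection (I0 = CLOSURE({[L' → . L]}), then GOTO on every symbol after a dot until no new states appear). It has 13 states:
  I0: { [L → . n B ,], [L' → . L] }  — shift
  I1: { [L' → L .] }  — accept
  I2: { [A → . ) )], [A → . n], [B → . A S ,], [B → . S], [L → n . B ,], [S → . A] }  — shift
  I3: { [A → ) . )] }  — shift
  I4: { [A → . ) )], [A → . n], [B → A . S ,], [S → . A], [S → A .] }  — shift, reduce
  I5: { [L → n B . ,] }  — shift
  I6: { [B → S .] }  — reduce
  I7: { [A → n .] }  — reduce
  I8: { [L → n B , .] }  — reduce
  I9: { [S → A .] }  — reduce
  I10: { [B → A S . ,] }  — shift
  I11: { [B → A S , .] }  — reduce
  I12: { [A → ) ) .] }  — reduce

I4 contains reduce item [S → A .] and shift items [A → . ) )], [A → . n] — shift-reduce conflict.

Answer: Yes — I4: [S → A .] vs [A → . ) )]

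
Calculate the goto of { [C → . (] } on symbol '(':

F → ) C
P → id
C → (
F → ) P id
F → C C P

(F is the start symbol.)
{ [C → ( .] }

GOTO(I, '(') = CLOSURE({ [A → αX.β] : [A → α.Xβ] ∈ I, X = '(' })

Items with dot before '(', with the dot advanced:
  [C → . (] → [C → ( .]
Closure adds nothing (no advanced item has the dot before a non-terminal).

GOTO = { [C → ( .] }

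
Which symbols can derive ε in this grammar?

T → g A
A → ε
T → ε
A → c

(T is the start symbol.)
{ 'A', 'T' }

ε-productions: A → ε, T → ε
So A, T are immediately nullable.
Every non-terminal is now nullable.
Nullable = { 'A', 'T' }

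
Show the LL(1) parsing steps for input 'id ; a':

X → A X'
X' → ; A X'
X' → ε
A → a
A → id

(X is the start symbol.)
LL(1) parsing maintains a stack (initially the start symbol over $) and the input. At each step: if the stack top is a terminal, match it against the current input token; if it is a non-terminal N, replace it with the RHS of M[N, lookahead] (the unique production whose predict set contains the lookahead).

Stack is shown with the top on the left.

Stack     Input     Action
--------------------------
X $       id ; a $  output X → A X'
A X' $    id ; a $  output A → id
id X' $   id ; a $  match 'id'
X' $      ; a $     output X' → ; A X'
; A X' $  ; a $     match ';'
A X' $    a $       output A → a
a X' $    a $       match 'a'
X' $      $         output X' → ε
$         $         accept

The string is accepted.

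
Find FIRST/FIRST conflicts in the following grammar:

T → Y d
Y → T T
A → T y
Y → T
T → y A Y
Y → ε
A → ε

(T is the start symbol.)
Yes. T → Y d / T → y A Y on { 'y' }; Y → T T / Y → T on { 'd', 'y' }

FIRST sets of the non-terminals at (or reachable through a nullable prefix from) the front of some alternative:
  FIRST(Y) = { 'd', 'y', ε }
  FIRST(T) = { 'd', 'y' }

Productions for T:
  T → Y d: FIRST = { 'd', 'y' }
  T → y A Y: FIRST = { 'y' }
Productions for Y:
  Y → T T: FIRST = { 'd', 'y' }
  Y → T: FIRST = { 'd', 'y' }
  Y → ε: FIRST = { ε }
Productions for A:
  A → T y: FIRST = { 'd', 'y' }
  A → ε: FIRST = { ε }

Conflict for T: T → Y d and T → y A Y
  Overlap: { 'y' }
Conflict for Y: Y → T T and Y → T
  Overlap: { 'd', 'y' }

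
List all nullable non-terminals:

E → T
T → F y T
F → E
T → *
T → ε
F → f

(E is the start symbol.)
A non-terminal is nullable if it can derive ε (the empty string): either it has an ε-production, or it has a production whose right-hand side consists entirely of nullable non-terminals.

ε-productions: T → ε
So T is immediately nullable.
E → T: every symbol on the right is nullable, so E is nullable too.
F → E: every symbol on the right is nullable, so F is nullable too.
Every non-terminal is now nullable.
Nullable = { 'E', 'F', 'T' }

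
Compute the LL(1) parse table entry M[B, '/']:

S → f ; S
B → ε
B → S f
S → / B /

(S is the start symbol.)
B → ε, B → S f

To find M[B, '/'], we find productions for B where '/' is in the predict set (PREDICT(N → α) = (FIRST(α) \ {ε}) ∪ (FOLLOW(N) if α ⇒* ε)).

Relevant sets:
  FIRST(S) = { '/', 'f' }
  FOLLOW(B) = { '/' }

B → ε: PREDICT = { '/' }
  '/' is in predict set, so this production goes in M[B, '/']
B → S f: PREDICT = { '/', 'f' }
  '/' is in predict set, so this production goes in M[B, '/']

M[B, '/'] = B → ε, B → S f  (a multiply-defined cell — the grammar is not LL(1))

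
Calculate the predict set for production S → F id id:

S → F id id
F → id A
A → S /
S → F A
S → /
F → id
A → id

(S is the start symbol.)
PREDICT(S → F id id) = (FIRST(RHS) \ {ε}) ∪ (FOLLOW(S) if ε ∈ FIRST(RHS), i.e. RHS ⇒* ε)
FIRST(F) = { 'id' }
FIRST(F id id) = { 'id' }
ε ∉ FIRST(F id id), so FOLLOW(S) is not added.
PREDICT(S → F id id) = { 'id' }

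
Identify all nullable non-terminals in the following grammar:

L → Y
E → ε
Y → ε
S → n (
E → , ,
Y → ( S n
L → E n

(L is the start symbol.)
{ 'E', 'L', 'Y' }

A non-terminal is nullable if it can derive ε (the empty string): either it has an ε-production, or it has a production whose right-hand side consists entirely of nullable non-terminals.

ε-productions: E → ε, Y → ε
So E, Y are immediately nullable.
L → Y: every symbol on the right is nullable, so L is nullable too.
No further non-terminal can be added: every production for the remaining non-terminals contains a terminal or a non-nullable non-terminal.
Nullable = { 'E', 'L', 'Y' }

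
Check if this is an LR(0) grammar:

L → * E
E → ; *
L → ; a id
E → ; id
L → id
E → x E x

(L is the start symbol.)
Yes, the grammar is LR(0)

Augment with L' → L and build the canonical LR(0) collection (I0 = CLOSURE({[L' → . L]}), then GOTO on every symbol after a dot until no new states appear). It has 14 states:
  I0: { [L → . * E], [L → . ; a id], [L → . id], [L' → . L] }  — shift
  I1: { [E → . ; *], [E → . ; id], [E → . x E x], [L → * . E] }  — shift
  I2: { [L → ; . a id] }  — shift
  I3: { [L' → L .] }  — accept
  I4: { [L → id .] }  — reduce
  I5: { [L → ; a . id] }  — shift
  I6: { [L → ; a id .] }  — reduce
  I7: { [E → ; . *], [E → ; . id] }  — shift
  I8: { [L → * E .] }  — reduce
  I9: { [E → . ; *], [E → . ; id], [E → . x E x], [E → x . E x] }  — shift
  I10: { [E → x E . x] }  — shift
  I11: { [E → x E x .] }  — reduce
  I12: { [E → ; * .] }  — reduce
  I13: { [E → ; id .] }  — reduce

Every state is either a pure shift/goto state or contains exactly one complete item and nothing to shift — no conflicts. The grammar is LR(0).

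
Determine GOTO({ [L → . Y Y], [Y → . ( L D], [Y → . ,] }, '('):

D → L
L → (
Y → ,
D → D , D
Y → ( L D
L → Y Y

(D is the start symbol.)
GOTO(I, '(') = CLOSURE({ [A → αX.β] : [A → α.Xβ] ∈ I, X = '(' })

Items with dot before '(', with the dot advanced:
  [Y → . ( L D] → [Y → ( . L D]
Closure of the advanced items:
  [Y → ( . L D] has the dot before L: add [L → . (], [L → . Y Y]
  [L → . Y Y] has the dot before Y: add [Y → . ,], [Y → . ( L D]

GOTO = { [L → . (], [L → . Y Y], [Y → ( . L D], [Y → . ( L D], [Y → . ,] }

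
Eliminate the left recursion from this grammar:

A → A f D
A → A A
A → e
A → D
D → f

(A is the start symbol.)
A is directly left-recursive. The standard transformation for
  A → A α₁ | ... | A α_m | β₁ | ... | β_n
is
  A  → β₁ A' | ... | β_n A'
  A' → α₁ A' | ... | α_m A' | ε

A → e becomes A → e A'
A → D becomes A → D A'
A → A f D becomes A' → f D A'
A → A A becomes A' → A A'
Add A' → ε

Productions for other non-terminals are unchanged:
  D → f

Resulting grammar:
A → e A'
A → D A'
A' → f D A'
A' → A A'
A' → ε
D → f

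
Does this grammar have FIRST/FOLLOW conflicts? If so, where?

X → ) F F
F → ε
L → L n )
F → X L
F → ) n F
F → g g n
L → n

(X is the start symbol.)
A FIRST/FOLLOW conflict occurs when a non-terminal N has a nullable alternative N → β (β ⇒* ε) and another alternative N → α with FIRST(α) ∩ FOLLOW(N) ≠ ∅: on such a lookahead the parser cannot decide between expanding α and letting N vanish via β.

Nullable non-terminals: F.
FIRST sets used below: FIRST(X) = { ')' }

F: nullable alternative(s) F → ε; FOLLOW(F) = { $, ')', 'g', 'n' }
  F → ε: FIRST \ {ε} = { } — this is the only nullable alternative, skip
  F → X L: FIRST \ {ε} = { ')' } — overlaps FOLLOW(F) on { ')' }: CONFLICT
  F → ) n F: FIRST \ {ε} = { ')' } — overlaps FOLLOW(F) on { ')' }: CONFLICT
  F → g g n: FIRST \ {ε} = { 'g' } — overlaps FOLLOW(F) on { 'g' }: CONFLICT

L, X have no nullable alternative, so no FIRST/FOLLOW check is needed there.

So the grammar has 3 FIRST/FOLLOW conflicts (marked CONFLICT above).

Answer: Yes. F → X L with FOLLOW(F) on { ')' }; F → ')' n F with FOLLOW(F) on { ')' }; F → g g n with FOLLOW(F) on { 'g' }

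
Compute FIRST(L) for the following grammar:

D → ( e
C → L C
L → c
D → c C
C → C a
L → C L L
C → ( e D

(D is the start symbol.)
{ '(', 'c' }

FIRST sets of the other non-terminals involved (by the same procedure, iterated to a fixed point):
  FIRST(C) = { '(', 'c' }

From L → c:
  - c is a terminal: add 'c' and stop
From L → C L L:
  - C is a non-terminal: add FIRST(C) \ {ε} = { '(', 'c' }
    C is not nullable, so stop

Collecting: FIRST(L) = { '(', 'c' }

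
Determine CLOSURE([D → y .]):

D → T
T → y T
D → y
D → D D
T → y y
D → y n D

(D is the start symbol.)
{ [D → y .] }

To compute CLOSURE, for each item [A → α.Bβ] where B is a non-terminal, add [B → .γ] for all productions B → γ; repeat for the newly added items until nothing changes.

Start with: [D → y .]
The dot is at the end, so nothing is added.

CLOSURE = { [D → y .] }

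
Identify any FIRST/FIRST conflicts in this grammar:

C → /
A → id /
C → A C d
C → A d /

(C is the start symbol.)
Yes. C → A C d / C → A d '/' on { 'id' }

A FIRST/FIRST conflict occurs when two productions N → α and N → β for the same non-terminal have FIRST(α) ∩ FIRST(β) ≠ ∅ (with ε ∈ FIRST of a nullable right-hand side, so two nullable alternatives also conflict).

FIRST sets of the non-terminals at (or reachable through a nullable prefix from) the front of some alternative:
  FIRST(A) = { 'id' }

Productions for C:
  C → /: FIRST = { '/' }
  C → A C d: FIRST = { 'id' }
  C → A d /: FIRST = { 'id' }
A has only one production, so no FIRST/FIRST conflict is possible there.

Conflict for C: C → A C d and C → A d /
  Overlap: { 'id' }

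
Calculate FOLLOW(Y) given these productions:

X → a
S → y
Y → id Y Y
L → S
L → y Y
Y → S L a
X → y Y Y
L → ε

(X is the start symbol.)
In Y → id Y Y: Y is followed by Y, add FIRST(Y) \ {ε} = { 'id', 'y' }
In Y → id Y Y: Y is at the end; this adds FOLLOW(Y) to itself — nothing new
In L → y Y: Y is at the end, add FOLLOW(L)
In X → y Y Y: Y is followed by Y, add FIRST(Y) \ {ε} = { 'id', 'y' }
In X → y Y Y: Y is at the end, add FOLLOW(X)

The FOLLOW sets referred to above (computed the same way, to a fixed point):
  FOLLOW(L) = { 'a' }
  FOLLOW(X) = { $ }

Taking the union: FOLLOW(Y) = { $, 'a', 'id', 'y' }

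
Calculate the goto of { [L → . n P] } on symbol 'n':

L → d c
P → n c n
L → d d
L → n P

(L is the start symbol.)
{ [L → n . P], [P → . n c n] }

GOTO(I, 'n') = CLOSURE({ [A → αX.β] : [A → α.Xβ] ∈ I, X = 'n' })

Items with dot before 'n', with the dot advanced:
  [L → . n P] → [L → n . P]
Closure of the advanced items:
  [L → n . P] has the dot before P: add [P → . n c n]

GOTO = { [L → n . P], [P → . n c n] }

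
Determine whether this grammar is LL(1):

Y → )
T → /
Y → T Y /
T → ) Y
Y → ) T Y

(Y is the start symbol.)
A grammar is LL(1) if for each non-terminal N with multiple productions, the predict sets of those productions are pairwise disjoint, where PREDICT(N → α) = (FIRST(α) \ {ε}) ∪ (FOLLOW(N) if α ⇒* ε).

Relevant sets:
  FIRST(T) = { ')', '/' }

For Y:
  PREDICT(Y → ')') = { ')' }
  PREDICT(Y → T Y '/') = { ')', '/' }
  PREDICT(Y → ')' T Y) = { ')' }
For T:
  PREDICT(T → '/') = { '/' }
  PREDICT(T → ')' Y) = { ')' }

Conflict found: Predict set conflict for Y: { ')' }
The grammar is NOT LL(1).

Answer: No. Predict set conflict for Y: { ')' }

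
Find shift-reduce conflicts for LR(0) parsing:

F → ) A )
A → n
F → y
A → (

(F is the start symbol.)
A shift-reduce conflict occurs when an LR(0) state has both:
  - a complete (reduce) item [A → α .] (dot at the end), and
  - a shift item [B → β . c γ] (dot before a terminal).

Augment with F' → F and build the canonical LR(0) collection (I0 = CLOSURE({[F' → . F]}), then GOTO on every symbol after a dot until no new states appear). It has 8 states:
  I0: { [F → . ) A )], [F → . y], [F' → . F] }  — shift
  I1: { [A → . (], [A → . n], [F → ) . A )] }  — shift
  I2: { [F' → F .] }  — accept
  I3: { [F → y .] }  — reduce
  I4: { [A → ( .] }  — reduce
  I5: { [F → ) A . )] }  — shift
  I6: { [A → n .] }  — reduce
  I7: { [F → ) A ) .] }  — reduce

No state contains both a complete item and a shift item.

Answer: No shift-reduce conflicts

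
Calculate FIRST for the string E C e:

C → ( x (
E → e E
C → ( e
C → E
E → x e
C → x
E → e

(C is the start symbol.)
{ 'e', 'x' }

FIRST sets of the non-terminals involved (from the grammar, by fixed-point iteration):
  FIRST(E) = { 'e', 'x' }

To compute FIRST(E C e), process the symbols left to right:
Symbol E is a non-terminal. Add FIRST(E) \ {ε} = { 'e', 'x' }
E is not nullable (ε ∉ FIRST(E)), so stop here.
FIRST(E C e) = { 'e', 'x' }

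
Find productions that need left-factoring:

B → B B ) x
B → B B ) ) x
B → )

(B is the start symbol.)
Left-factoring is needed when two productions for the same non-terminal
share a common prefix on the right-hand side.

Productions for B:
  B → B B ) x
  B → B B ) ) x
  B → )

Found common prefix 'B B )' in productions for B

Answer: Yes, B has productions with common prefix 'B B )'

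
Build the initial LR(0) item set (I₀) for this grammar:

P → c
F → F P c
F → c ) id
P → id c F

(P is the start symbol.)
First, augment the grammar with P' → P
I₀ = CLOSURE({ [P' → . P] }):
  [P' → . P] has the dot before P: add [P → . c], [P → . id c F]
No further items can be added.

I₀ = { [P → . c], [P → . id c F], [P' → . P] }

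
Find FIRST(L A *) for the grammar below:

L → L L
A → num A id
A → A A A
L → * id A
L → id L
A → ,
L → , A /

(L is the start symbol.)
{ '*', ',', 'id' }

FIRST sets of the non-terminals involved (from the grammar, by fixed-point iteration):
  FIRST(L) = { '*', ',', 'id' }

To compute FIRST(L A *), process the symbols left to right:
Symbol L is a non-terminal. Add FIRST(L) \ {ε} = { '*', ',', 'id' }
L is not nullable (ε ∉ FIRST(L)), so stop here.
FIRST(L A *) = { '*', ',', 'id' }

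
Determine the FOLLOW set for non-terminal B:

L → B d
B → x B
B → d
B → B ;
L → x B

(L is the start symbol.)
In L → B d: B is followed by d, add FIRST(d) \ {ε} = { 'd' }
In B → x B: B is at the end; this adds FOLLOW(B) to itself — nothing new
In B → B ;: B is followed by ';', add FIRST(';') \ {ε} = { ';' }
In L → x B: B is at the end, add FOLLOW(L)

The FOLLOW sets referred to above (computed the same way, to a fixed point):
  FOLLOW(L) = { $ }

Taking the union: FOLLOW(B) = { $, ';', 'd' }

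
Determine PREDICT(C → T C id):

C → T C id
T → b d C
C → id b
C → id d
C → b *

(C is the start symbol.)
{ 'b' }

PREDICT(C → T C id) = (FIRST(RHS) \ {ε}) ∪ (FOLLOW(C) if ε ∈ FIRST(RHS), i.e. RHS ⇒* ε)
FIRST(T) = { 'b' }
FIRST(T C id) = { 'b' }
ε ∉ FIRST(T C id), so FOLLOW(C) is not added.
PREDICT(C → T C id) = { 'b' }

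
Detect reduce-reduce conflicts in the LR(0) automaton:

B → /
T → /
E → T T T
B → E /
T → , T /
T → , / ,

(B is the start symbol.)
Augment with B' → B and build the canonical LR(0) collection (I0 = CLOSURE({[B' → . B]}), then GOTO on every symbol after a dot until no new states appear). It has 14 states:
  I0: { [B → . /], [B → . E /], [B' → . B], [E → . T T T], [T → . , / ,], [T → . , T /], [T → . /] }  — shift
  I1: { [T → , . / ,], [T → , . T /], [T → . , / ,], [T → . , T /], [T → . /] }  — shift
  I2: { [B → / .], [T → / .] }  — 2 reduces
  I3: { [B' → B .] }  — accept
  I4: { [B → E . /] }  — shift
  I5: { [E → T . T T], [T → . , / ,], [T → . , T /], [T → . /] }  — shift
  I6: { [T → / .] }  — reduce
  I7: { [E → T T . T], [T → . , / ,], [T → . , T /], [T → . /] }  — shift
  I8: { [E → T T T .] }  — reduce
  I9: { [B → E / .] }  — reduce
  I10: { [T → , / . ,], [T → / .] }  — shift, reduce
  I11: { [T → , T . /] }  — shift
  I12: { [T → , T / .] }  — reduce
  I13: { [T → , / , .] }  — reduce

I2 contains complete items [B → / .], [T → / .] — reduce-reduce conflict.

Answer: Yes — I2: [B → / .] vs [T → / .]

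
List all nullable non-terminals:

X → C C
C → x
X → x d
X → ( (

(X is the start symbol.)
A non-terminal is nullable if it can derive ε (the empty string): either it has an ε-production, or it has a production whose right-hand side consists entirely of nullable non-terminals.

There are no ε-productions, so no non-terminal can derive ε.
No non-terminals are nullable.

Answer: None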